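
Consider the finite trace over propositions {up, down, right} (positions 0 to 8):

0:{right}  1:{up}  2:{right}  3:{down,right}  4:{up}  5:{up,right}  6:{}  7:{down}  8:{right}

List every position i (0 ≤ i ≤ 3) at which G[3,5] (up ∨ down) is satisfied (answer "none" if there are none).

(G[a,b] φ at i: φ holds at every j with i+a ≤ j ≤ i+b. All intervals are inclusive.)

Evaluate at each i in [0,3]:
  i=0: ✓ (all of [3,5])
  i=1: ✗ (fails at j=6)
  i=2: ✗ (fails at j=6)
  i=3: ✗ (fails at j=6)

0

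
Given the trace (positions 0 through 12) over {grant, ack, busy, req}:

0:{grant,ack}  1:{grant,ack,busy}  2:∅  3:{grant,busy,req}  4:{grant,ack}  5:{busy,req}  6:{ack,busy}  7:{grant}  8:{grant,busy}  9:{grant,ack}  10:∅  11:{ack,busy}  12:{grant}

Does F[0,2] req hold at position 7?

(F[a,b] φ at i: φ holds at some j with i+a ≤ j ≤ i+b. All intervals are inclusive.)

Does not hold

Check req at each j in [7,9]:
  j=7: false
  j=8: false
  j=9: false
No position in the window satisfies it → formula fails.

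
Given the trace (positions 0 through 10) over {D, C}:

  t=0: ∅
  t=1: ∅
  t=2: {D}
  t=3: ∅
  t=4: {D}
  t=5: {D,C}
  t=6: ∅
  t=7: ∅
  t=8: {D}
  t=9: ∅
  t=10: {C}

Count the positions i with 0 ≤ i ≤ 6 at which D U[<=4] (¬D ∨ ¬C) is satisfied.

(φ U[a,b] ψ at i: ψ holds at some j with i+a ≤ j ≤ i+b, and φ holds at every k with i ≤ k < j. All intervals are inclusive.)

7

Evaluate at each i in [0,6]:
  i=0: ✓ (rhs at j=0)
  i=1: ✓ (rhs at j=1)
  i=2: ✓ (rhs at j=2)
  i=3: ✓ (rhs at j=3)
  i=4: ✓ (rhs at j=4)
  i=5: ✓ (rhs at j=6; lhs holds on [5,5])
  i=6: ✓ (rhs at j=6)
Positions where it holds: {0, 1, 2, 3, 4, 5, 6} → 7.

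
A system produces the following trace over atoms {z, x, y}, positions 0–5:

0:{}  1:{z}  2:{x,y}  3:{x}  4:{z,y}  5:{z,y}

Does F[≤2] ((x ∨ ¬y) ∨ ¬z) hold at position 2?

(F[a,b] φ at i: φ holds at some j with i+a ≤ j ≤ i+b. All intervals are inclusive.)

Check ((x ∨ ¬y) ∨ ¬z) at each j in [2,4]:
  j=2: true
  j=3: true
  j=4: false
Found at j=2 → formula holds.

Yes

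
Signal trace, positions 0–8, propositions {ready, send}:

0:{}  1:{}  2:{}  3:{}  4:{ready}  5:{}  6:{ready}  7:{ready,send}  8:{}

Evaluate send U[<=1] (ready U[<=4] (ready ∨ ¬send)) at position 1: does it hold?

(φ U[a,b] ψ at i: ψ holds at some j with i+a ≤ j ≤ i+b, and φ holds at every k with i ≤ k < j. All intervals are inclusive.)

Need some j in [1,2] with (ready U[<=4] (ready ∨ ¬send)), and send at every k in [1,j-1].
  j=1: (ready U[<=4] (ready ∨ ¬send)) holds; no prefix to check → satisfied.

True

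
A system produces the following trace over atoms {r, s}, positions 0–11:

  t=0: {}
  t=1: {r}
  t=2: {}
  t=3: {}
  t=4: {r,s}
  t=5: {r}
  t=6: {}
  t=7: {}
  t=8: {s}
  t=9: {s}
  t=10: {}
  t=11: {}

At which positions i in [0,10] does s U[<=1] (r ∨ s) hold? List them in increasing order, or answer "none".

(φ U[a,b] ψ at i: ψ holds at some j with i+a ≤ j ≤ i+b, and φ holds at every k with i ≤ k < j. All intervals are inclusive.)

1, 4, 5, 8, 9

Evaluate at each i in [0,10]:
  i=0: ✗ (lhs fails at k=0 before rhs at j=1)
  i=1: ✓ (rhs at j=1)
  i=2: ✗ (no rhs in [2,3])
  i=3: ✗ (lhs fails at k=3 before rhs at j=4)
  i=4: ✓ (rhs at j=4)
  i=5: ✓ (rhs at j=5)
  i=6: ✗ (no rhs in [6,7])
  i=7: ✗ (lhs fails at k=7 before rhs at j=8)
  i=8: ✓ (rhs at j=8)
  i=9: ✓ (rhs at j=9)
  i=10: ✗ (no rhs in [10,11])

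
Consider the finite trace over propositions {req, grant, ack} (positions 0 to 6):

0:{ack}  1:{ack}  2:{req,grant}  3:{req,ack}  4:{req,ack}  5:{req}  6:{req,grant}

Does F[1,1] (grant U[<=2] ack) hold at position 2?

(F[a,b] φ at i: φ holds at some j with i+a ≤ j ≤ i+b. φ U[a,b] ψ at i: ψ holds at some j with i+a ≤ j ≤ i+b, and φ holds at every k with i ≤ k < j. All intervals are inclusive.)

Check (grant U[<=2] ack) at each j in [3,3]:
  j=3: holds
Found at j=3 → formula holds.

Yes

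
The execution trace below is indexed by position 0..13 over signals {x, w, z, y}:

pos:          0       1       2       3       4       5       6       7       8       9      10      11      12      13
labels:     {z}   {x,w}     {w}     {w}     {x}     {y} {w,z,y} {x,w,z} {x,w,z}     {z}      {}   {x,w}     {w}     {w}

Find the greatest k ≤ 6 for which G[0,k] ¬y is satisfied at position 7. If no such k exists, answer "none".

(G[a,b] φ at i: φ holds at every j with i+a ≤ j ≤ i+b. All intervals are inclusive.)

¬y must hold from j=7 onward; find where it first fails.
  j=7: holds
  j=8: holds
  j=9: holds
  j=10: holds
  j=11: holds
  j=12: holds
  j=13: holds
Holds through j=13; largest k = 6.

6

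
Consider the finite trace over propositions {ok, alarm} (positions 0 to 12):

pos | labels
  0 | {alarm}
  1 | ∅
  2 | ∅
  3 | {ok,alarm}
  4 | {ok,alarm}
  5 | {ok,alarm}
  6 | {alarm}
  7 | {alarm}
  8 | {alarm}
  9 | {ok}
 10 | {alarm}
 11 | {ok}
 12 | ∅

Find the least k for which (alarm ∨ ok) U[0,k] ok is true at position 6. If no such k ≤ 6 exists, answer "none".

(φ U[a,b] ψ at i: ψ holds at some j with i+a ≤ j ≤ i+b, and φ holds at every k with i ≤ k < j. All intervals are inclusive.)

Need earliest j ≥ 6 with ok, and (alarm ∨ ok) at every k in [6,j-1].
  j=6: rhs fails.
  j=7: rhs fails.
  j=8: rhs fails.
  j=9: rhs holds; lhs holds on [6,8]. k = 3.

3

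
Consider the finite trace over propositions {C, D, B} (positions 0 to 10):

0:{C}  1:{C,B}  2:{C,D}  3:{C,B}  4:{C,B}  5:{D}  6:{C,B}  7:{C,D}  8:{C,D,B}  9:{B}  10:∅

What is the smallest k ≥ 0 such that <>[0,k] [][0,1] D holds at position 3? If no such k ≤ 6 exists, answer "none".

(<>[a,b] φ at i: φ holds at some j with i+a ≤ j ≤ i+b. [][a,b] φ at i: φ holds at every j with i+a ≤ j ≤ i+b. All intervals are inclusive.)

4

Scan j = 3,4,… for [][0,1] D:
  j=3: fails
  j=4: fails
  j=5: fails
  j=6: fails
  j=7: holds
First hit at j=7, so smallest k = 7-3 = 4.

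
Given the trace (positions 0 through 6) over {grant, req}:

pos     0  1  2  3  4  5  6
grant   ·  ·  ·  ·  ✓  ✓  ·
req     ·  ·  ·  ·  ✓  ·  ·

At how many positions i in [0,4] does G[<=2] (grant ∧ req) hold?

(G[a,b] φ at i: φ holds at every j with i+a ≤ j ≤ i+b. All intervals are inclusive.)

0

Evaluate at each i in [0,4]:
  i=0: ✗ (fails at j=0)
  i=1: ✗ (fails at j=1)
  i=2: ✗ (fails at j=2)
  i=3: ✗ (fails at j=3)
  i=4: ✗ (fails at j=5)
Positions where it holds: {} → 0.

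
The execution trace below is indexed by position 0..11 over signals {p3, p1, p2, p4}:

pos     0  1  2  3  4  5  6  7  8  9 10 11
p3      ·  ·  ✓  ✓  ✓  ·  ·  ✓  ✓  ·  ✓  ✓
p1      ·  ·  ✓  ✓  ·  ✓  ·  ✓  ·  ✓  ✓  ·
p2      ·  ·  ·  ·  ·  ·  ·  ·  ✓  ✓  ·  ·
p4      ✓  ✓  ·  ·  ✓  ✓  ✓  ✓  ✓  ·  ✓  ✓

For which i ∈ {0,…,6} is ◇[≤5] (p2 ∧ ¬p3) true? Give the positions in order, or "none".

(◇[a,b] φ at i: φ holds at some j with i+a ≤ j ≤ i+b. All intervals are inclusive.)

Evaluate at each i in [0,6]:
  i=0: ✗ (none in [0,5])
  i=1: ✗ (none in [1,6])
  i=2: ✗ (none in [2,7])
  i=3: ✗ (none in [3,8])
  i=4: ✓ (witness j=9)
  i=5: ✓ (witness j=9)
  i=6: ✓ (witness j=9)

4, 5, 6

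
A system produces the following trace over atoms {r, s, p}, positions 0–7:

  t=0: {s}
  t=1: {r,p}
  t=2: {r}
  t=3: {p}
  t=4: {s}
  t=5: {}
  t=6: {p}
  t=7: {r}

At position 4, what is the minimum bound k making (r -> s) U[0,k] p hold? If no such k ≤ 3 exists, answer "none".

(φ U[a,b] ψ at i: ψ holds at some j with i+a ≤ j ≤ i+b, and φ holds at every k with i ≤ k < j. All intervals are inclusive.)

2

Need earliest j ≥ 4 with p, and (r -> s) at every k in [4,j-1].
  j=4: rhs fails.
  j=5: rhs fails.
  j=6: rhs holds; lhs holds on [4,5]. k = 2.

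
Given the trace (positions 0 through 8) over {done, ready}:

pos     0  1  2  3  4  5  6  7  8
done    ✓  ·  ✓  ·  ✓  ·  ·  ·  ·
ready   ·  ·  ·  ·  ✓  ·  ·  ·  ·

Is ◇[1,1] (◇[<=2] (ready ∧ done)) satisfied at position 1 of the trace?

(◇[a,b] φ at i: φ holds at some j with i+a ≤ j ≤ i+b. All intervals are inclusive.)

Holds

Check ◇[<=2] (ready ∧ done) at each j in [2,2]:
  j=2: holds (witness at 4)
Found at j=2 → formula holds.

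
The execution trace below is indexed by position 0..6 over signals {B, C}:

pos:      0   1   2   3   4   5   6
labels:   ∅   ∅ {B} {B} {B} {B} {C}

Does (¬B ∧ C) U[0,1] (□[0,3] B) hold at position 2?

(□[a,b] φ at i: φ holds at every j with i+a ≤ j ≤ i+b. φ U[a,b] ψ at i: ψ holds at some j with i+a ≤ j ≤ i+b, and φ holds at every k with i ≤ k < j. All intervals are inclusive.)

Yes

Need some j in [2,3] with □[0,3] B, and (¬B ∧ C) at every k in [2,j-1].
  j=2: □[0,3] B holds; no prefix to check → satisfied.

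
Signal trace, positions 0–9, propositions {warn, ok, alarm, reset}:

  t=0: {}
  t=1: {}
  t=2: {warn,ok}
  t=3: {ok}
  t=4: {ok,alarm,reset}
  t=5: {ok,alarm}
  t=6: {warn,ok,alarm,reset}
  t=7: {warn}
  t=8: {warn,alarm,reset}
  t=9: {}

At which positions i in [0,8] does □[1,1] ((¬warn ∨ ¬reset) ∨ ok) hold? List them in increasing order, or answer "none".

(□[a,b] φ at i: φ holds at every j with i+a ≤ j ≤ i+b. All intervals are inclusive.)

0, 1, 2, 3, 4, 5, 6, 8

Evaluate at each i in [0,8]:
  i=0: ✓ (all of [1,1])
  i=1: ✓ (all of [2,2])
  i=2: ✓ (all of [3,3])
  i=3: ✓ (all of [4,4])
  i=4: ✓ (all of [5,5])
  i=5: ✓ (all of [6,6])
  i=6: ✓ (all of [7,7])
  i=7: ✗ (fails at j=8)
  i=8: ✓ (all of [9,9])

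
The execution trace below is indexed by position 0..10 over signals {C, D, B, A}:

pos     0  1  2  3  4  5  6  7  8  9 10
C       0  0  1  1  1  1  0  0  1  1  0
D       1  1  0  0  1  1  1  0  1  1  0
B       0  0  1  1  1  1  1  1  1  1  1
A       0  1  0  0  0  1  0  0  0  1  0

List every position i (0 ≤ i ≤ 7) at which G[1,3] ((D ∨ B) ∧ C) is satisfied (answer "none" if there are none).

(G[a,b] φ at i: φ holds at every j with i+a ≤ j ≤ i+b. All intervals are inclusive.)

1, 2

Evaluate at each i in [0,7]:
  i=0: ✗ (fails at j=1)
  i=1: ✓ (all of [2,4])
  i=2: ✓ (all of [3,5])
  i=3: ✗ (fails at j=6)
  i=4: ✗ (fails at j=6)
  i=5: ✗ (fails at j=6)
  i=6: ✗ (fails at j=7)
  i=7: ✗ (fails at j=10)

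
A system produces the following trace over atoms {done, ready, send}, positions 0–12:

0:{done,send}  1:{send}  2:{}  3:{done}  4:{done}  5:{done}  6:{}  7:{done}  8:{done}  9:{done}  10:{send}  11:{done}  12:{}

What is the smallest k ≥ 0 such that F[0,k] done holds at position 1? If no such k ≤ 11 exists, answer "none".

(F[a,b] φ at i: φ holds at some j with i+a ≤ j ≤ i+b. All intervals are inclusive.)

Scan j = 1,2,… for done:
  j=1: fails
  j=2: fails
  j=3: holds
First hit at j=3, so smallest k = 3-1 = 2.

2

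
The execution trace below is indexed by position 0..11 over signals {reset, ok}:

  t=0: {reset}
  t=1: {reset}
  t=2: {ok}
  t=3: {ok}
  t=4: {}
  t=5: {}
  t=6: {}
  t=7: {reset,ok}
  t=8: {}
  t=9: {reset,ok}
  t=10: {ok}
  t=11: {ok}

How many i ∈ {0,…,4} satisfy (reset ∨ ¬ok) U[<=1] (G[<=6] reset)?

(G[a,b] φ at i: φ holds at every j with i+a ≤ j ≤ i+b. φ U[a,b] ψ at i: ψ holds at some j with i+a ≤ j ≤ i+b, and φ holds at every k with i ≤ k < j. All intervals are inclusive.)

Evaluate at each i in [0,4]:
  i=0: ✗ (no rhs in [0,1])
  i=1: ✗ (no rhs in [1,2])
  i=2: ✗ (no rhs in [2,3])
  i=3: ✗ (no rhs in [3,4])
  i=4: ✗ (no rhs in [4,5])
Positions where it holds: {} → 0.

0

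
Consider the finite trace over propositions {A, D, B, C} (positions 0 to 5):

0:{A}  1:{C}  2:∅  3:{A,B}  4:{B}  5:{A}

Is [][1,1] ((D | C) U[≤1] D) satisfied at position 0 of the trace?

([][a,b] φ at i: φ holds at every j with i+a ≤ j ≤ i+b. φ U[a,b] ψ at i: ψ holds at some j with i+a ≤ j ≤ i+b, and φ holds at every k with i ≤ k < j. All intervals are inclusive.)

Does not hold

Check ((D | C) U[≤1] D) at every j in [1,1]:
  j=1: fails
Fails at j=1 → formula fails.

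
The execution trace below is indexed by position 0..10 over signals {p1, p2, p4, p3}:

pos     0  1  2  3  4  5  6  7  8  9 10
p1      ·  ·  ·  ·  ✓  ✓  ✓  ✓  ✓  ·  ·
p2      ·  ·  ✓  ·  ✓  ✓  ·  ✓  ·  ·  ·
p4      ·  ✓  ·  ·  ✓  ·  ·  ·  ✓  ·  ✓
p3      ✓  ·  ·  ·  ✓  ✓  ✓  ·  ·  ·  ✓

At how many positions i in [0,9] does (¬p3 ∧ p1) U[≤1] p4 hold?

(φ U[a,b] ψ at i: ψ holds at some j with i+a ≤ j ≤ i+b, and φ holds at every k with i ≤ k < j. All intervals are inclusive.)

Evaluate at each i in [0,9]:
  i=0: ✗ (lhs fails at k=0 before rhs at j=1)
  i=1: ✓ (rhs at j=1)
  i=2: ✗ (no rhs in [2,3])
  i=3: ✗ (lhs fails at k=3 before rhs at j=4)
  i=4: ✓ (rhs at j=4)
  i=5: ✗ (no rhs in [5,6])
  i=6: ✗ (no rhs in [6,7])
  i=7: ✓ (rhs at j=8; lhs holds on [7,7])
  i=8: ✓ (rhs at j=8)
  i=9: ✗ (lhs fails at k=9 before rhs at j=10)
Positions where it holds: {1, 4, 7, 8} → 4.

4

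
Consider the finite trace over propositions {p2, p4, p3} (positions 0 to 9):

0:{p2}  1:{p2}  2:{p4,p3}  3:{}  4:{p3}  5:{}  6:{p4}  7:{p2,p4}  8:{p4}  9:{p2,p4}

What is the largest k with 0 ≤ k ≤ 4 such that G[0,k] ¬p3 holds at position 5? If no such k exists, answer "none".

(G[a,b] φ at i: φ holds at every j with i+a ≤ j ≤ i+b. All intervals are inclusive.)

¬p3 must hold from j=5 onward; find where it first fails.
  j=5: holds
  j=6: holds
  j=7: holds
  j=8: holds
  j=9: holds
Holds through j=9; largest k = 4.

4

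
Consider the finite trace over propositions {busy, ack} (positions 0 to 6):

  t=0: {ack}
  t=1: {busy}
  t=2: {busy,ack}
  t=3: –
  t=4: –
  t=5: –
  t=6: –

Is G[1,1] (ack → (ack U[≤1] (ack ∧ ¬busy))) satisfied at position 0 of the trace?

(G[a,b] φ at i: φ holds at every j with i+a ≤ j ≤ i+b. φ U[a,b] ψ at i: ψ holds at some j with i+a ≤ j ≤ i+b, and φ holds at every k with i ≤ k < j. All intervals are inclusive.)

Check (ack → (ack U[≤1] (ack ∧ ¬busy))) at every j in [1,1]:
  j=1: antecedent false → ✓
All positions satisfy it → formula holds.

Holds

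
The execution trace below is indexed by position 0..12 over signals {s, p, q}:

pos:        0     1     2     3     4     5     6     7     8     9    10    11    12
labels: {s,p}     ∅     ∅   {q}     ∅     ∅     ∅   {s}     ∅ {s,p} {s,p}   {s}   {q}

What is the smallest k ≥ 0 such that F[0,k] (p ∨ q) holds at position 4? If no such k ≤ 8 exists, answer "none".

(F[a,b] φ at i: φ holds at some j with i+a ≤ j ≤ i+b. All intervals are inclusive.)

5

Scan j = 4,5,… for (p ∨ q):
  j=4: fails
  j=5: fails
  j=6: fails
  j=7: fails
  j=8: fails
  j=9: holds
First hit at j=9, so smallest k = 9-4 = 5.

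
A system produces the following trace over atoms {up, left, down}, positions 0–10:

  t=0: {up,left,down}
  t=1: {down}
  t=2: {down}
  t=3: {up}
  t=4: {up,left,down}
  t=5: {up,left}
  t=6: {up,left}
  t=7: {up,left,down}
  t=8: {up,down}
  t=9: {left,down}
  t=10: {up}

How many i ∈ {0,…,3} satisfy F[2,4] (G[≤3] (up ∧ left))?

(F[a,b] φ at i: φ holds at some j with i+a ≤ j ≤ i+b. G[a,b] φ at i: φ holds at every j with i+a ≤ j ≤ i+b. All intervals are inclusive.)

3

Evaluate at each i in [0,3]:
  i=0: ✓ (witness j=4)
  i=1: ✓ (witness j=4)
  i=2: ✓ (witness j=4)
  i=3: ✗ (none in [5,7])
Positions where it holds: {0, 1, 2} → 3.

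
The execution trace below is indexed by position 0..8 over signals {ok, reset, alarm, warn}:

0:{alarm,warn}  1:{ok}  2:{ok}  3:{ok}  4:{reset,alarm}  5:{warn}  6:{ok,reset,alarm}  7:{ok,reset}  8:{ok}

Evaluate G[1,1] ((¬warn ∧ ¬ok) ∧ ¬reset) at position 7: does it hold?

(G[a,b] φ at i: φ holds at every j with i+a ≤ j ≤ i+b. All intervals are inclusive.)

False

Check ((¬warn ∧ ¬ok) ∧ ¬reset) at every j in [8,8]:
  j=8: false
Fails at j=8 → formula fails.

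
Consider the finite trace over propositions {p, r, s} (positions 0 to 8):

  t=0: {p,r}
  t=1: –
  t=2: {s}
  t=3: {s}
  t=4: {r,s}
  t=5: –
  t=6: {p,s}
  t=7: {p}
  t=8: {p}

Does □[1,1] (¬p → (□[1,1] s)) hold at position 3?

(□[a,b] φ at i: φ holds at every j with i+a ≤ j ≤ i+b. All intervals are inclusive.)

Check (¬p → (□[1,1] s)) at every j in [4,4]:
  j=4: antecedent true; consequent fails at 5 → ✗
Fails at j=4 → formula fails.

False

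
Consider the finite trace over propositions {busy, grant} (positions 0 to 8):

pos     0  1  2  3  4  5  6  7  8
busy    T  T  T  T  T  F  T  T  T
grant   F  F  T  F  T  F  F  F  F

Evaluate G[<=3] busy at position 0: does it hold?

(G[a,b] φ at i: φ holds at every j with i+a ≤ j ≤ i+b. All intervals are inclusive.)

Check busy at every j in [0,3]:
  j=0: true
  j=1: true
  j=2: true
  j=3: true
All positions satisfy it → formula holds.

True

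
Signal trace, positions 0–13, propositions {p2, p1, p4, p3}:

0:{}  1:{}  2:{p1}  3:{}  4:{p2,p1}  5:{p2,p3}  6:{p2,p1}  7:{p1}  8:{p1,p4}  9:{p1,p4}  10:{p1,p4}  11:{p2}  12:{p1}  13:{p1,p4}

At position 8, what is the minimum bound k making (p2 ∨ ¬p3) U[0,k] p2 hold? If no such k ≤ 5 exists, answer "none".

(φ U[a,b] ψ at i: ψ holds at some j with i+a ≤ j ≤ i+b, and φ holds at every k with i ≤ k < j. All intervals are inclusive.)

3

Need earliest j ≥ 8 with p2, and (p2 ∨ ¬p3) at every k in [8,j-1].
  j=8: rhs fails.
  j=9: rhs fails.
  j=10: rhs fails.
  j=11: rhs holds; lhs holds on [8,10]. k = 3.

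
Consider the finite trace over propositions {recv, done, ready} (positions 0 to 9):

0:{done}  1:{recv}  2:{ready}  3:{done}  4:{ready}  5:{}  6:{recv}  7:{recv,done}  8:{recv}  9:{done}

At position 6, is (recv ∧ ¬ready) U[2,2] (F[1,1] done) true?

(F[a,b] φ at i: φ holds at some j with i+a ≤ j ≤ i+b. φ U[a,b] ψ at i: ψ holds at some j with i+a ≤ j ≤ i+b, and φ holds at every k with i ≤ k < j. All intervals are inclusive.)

Holds

Need some j in [8,8] with F[1,1] done, and (recv ∧ ¬ready) at every k in [6,j-1].
  j=8: F[1,1] done holds; (recv ∧ ¬ready) holds at every k in [6,7] → satisfied.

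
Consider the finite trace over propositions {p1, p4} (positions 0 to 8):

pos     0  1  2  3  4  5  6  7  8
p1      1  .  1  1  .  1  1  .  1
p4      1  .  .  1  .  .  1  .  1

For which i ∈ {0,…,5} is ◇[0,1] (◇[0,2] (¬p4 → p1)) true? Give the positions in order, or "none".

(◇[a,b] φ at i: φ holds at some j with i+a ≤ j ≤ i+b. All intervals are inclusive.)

0, 1, 2, 3, 4, 5

Evaluate at each i in [0,5]:
  i=0: ✓ (witness j=0)
  i=1: ✓ (witness j=1)
  i=2: ✓ (witness j=2)
  i=3: ✓ (witness j=3)
  i=4: ✓ (witness j=4)
  i=5: ✓ (witness j=5)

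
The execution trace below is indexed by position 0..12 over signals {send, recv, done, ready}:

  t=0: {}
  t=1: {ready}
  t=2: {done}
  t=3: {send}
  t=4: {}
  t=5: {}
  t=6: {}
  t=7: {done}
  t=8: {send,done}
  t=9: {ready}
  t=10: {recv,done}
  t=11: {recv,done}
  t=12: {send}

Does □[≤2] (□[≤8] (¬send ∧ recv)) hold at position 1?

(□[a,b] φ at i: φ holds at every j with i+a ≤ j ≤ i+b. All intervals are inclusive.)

Does not hold

Check □[≤8] (¬send ∧ recv) at every j in [1,3]:
  j=1: fails at 1
  j=2: fails at 2
  j=3: fails at 3
Fails at j=1 → formula fails.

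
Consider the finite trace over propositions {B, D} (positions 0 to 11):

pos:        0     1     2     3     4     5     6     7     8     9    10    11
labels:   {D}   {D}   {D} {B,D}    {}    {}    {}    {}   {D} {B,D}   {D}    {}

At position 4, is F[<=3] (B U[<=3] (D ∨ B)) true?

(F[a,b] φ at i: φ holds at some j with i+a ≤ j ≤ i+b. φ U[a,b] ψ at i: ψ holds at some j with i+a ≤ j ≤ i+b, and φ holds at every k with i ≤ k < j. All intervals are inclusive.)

Check (B U[<=3] (D ∨ B)) at each j in [4,7]:
  j=4: fails
  j=5: fails
  j=6: fails
  j=7: fails
No position in the window satisfies it → formula fails.

Does not hold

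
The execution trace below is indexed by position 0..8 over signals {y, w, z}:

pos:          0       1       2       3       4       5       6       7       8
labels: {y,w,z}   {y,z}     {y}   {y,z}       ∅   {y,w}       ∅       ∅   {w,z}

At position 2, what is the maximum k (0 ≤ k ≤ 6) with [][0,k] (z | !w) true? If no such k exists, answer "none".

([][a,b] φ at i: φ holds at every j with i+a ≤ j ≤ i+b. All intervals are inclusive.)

(z | !w) must hold from j=2 onward; find where it first fails.
  j=2: holds
  j=3: holds
  j=4: holds
  j=5: fails
Holds on [2,4], so largest k = 2.

2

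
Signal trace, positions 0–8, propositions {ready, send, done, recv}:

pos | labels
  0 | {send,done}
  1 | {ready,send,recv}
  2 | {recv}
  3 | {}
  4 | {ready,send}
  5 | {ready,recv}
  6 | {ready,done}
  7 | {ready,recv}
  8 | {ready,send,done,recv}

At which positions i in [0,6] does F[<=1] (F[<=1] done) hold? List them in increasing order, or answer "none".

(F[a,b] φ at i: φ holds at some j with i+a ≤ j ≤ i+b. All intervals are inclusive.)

0, 4, 5, 6

Evaluate at each i in [0,6]:
  i=0: ✓ (witness j=0)
  i=1: ✗ (none in [1,2])
  i=2: ✗ (none in [2,3])
  i=3: ✗ (none in [3,4])
  i=4: ✓ (witness j=5)
  i=5: ✓ (witness j=5)
  i=6: ✓ (witness j=6)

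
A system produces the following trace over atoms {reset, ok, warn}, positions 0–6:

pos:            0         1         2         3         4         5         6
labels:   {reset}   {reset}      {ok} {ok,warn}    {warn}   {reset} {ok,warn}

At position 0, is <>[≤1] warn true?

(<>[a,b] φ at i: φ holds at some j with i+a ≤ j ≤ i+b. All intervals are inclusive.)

Check warn at each j in [0,1]:
  j=0: false
  j=1: false
No position in the window satisfies it → formula fails.

False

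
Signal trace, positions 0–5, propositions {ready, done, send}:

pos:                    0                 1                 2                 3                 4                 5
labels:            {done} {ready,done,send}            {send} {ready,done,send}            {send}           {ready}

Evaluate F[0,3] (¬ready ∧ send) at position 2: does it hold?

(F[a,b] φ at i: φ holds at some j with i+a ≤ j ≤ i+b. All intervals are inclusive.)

True

Check (¬ready ∧ send) at each j in [2,5]:
  j=2: true
  j=3: false
  j=4: true
  j=5: false
Found at j=2 → formula holds.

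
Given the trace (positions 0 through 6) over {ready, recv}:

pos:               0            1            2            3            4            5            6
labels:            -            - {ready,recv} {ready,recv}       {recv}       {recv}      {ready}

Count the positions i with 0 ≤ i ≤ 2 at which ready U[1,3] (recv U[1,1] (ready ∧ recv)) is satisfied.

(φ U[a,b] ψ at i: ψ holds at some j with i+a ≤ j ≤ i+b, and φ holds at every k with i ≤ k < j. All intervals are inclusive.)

0

Evaluate at each i in [0,2]:
  i=0: ✗ (lhs fails at k=0 before rhs at j=2)
  i=1: ✗ (lhs fails at k=1 before rhs at j=2)
  i=2: ✗ (no rhs in [3,5])
Positions where it holds: {} → 0.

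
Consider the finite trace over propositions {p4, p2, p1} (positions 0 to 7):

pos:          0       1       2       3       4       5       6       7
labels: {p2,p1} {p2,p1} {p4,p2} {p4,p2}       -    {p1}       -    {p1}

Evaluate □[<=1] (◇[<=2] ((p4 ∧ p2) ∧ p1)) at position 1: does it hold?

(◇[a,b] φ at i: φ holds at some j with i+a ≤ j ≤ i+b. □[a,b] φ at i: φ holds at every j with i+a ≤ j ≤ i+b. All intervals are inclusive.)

Check ◇[<=2] ((p4 ∧ p2) ∧ p1) at every j in [1,2]:
  j=1: fails (none in [1,3])
  j=2: fails (none in [2,4])
Fails at j=1 → formula fails.

No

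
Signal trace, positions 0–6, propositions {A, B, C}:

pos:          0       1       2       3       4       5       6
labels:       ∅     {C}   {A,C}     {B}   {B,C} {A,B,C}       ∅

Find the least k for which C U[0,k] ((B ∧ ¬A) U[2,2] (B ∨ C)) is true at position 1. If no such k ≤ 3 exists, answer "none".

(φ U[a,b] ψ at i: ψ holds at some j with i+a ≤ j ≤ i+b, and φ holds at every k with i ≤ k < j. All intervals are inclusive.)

2

Need earliest j ≥ 1 with ((B ∧ ¬A) U[2,2] (B ∨ C)), and C at every k in [1,j-1].
  j=1: rhs fails.
  j=2: rhs fails.
  j=3: rhs holds; lhs holds on [1,2]. k = 2.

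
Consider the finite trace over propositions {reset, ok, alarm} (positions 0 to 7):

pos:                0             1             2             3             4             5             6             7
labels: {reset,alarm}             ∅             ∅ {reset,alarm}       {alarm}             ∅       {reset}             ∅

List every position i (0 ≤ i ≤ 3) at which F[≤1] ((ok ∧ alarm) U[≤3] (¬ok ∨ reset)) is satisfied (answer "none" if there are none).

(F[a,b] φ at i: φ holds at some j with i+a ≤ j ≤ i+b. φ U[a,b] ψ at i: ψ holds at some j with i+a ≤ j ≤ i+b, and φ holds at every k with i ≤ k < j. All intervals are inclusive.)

Evaluate at each i in [0,3]:
  i=0: ✓ (witness j=0)
  i=1: ✓ (witness j=1)
  i=2: ✓ (witness j=2)
  i=3: ✓ (witness j=3)

0, 1, 2, 3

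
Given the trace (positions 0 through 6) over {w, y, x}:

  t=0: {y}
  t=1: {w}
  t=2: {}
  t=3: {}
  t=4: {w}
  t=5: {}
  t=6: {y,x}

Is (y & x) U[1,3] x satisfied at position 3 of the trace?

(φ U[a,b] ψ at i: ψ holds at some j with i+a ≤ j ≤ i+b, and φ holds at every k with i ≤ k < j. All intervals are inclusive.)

False

Need some j in [4,6] with x, and (y & x) at every k in [3,j-1].
  j=4: x false.
  j=5: x false.
  j=6: x holds, but (y & x) fails at k=3 → not this j.
No j in the window works → until fails.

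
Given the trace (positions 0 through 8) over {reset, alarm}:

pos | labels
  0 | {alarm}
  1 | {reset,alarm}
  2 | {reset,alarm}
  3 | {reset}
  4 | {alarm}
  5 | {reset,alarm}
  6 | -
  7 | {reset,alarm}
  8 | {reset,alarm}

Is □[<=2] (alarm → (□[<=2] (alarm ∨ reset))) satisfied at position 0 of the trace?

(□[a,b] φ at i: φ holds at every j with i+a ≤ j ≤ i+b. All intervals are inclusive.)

True

Check (alarm → (□[<=2] (alarm ∨ reset))) at every j in [0,2]:
  j=0: antecedent true; consequent holds on [0,2] → ✓
  j=1: antecedent true; consequent holds on [1,3] → ✓
  j=2: antecedent true; consequent holds on [2,4] → ✓
All positions satisfy it → formula holds.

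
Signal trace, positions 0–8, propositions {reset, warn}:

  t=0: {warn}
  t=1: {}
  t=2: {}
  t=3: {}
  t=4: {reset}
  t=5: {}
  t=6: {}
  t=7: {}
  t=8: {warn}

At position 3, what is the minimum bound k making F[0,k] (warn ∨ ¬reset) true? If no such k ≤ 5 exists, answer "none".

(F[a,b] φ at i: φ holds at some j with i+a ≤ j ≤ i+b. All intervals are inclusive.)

Scan j = 3,4,… for (warn ∨ ¬reset):
  j=3: holds
First hit at j=3, so smallest k = 3-3 = 0.

0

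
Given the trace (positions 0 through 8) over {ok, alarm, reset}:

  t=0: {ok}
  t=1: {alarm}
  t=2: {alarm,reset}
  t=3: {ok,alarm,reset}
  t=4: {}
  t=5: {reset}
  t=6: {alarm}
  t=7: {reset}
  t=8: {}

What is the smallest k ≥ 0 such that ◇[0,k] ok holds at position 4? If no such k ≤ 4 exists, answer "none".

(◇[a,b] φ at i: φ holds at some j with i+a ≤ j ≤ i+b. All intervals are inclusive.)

Scan j = 4,5,… for ok:
  j=4: fails
  j=5: fails
  j=6: fails
  j=7: fails
  j=8: fails
No j in [4,8] satisfies it → none.

none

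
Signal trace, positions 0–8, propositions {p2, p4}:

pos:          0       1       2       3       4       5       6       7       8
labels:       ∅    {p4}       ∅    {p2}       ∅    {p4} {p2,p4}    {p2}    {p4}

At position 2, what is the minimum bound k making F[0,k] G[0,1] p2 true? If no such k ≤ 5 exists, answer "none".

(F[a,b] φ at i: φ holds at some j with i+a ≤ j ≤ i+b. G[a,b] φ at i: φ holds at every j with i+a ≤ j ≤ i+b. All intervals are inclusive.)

Scan j = 2,3,… for G[0,1] p2:
  j=2: fails
  j=3: fails
  j=4: fails
  j=5: fails
  j=6: holds
First hit at j=6, so smallest k = 6-2 = 4.

4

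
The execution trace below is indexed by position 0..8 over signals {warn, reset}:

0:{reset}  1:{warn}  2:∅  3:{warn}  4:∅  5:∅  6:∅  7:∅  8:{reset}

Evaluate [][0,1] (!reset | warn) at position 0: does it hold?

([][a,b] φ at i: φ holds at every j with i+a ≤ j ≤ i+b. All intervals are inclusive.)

Does not hold

Check (!reset | warn) at every j in [0,1]:
  j=0: false
  j=1: true
Fails at j=0 → formula fails.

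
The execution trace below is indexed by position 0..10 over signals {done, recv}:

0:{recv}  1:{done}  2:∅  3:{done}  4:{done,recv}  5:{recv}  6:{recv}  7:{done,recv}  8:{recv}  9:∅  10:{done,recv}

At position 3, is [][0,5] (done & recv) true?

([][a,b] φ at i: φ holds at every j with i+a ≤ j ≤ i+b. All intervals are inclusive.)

Check (done & recv) at every j in [3,8]:
  j=3: false
  j=4: true
  j=5: false
  j=6: false
  j=7: true
  j=8: false
Fails at j=3 → formula fails.

No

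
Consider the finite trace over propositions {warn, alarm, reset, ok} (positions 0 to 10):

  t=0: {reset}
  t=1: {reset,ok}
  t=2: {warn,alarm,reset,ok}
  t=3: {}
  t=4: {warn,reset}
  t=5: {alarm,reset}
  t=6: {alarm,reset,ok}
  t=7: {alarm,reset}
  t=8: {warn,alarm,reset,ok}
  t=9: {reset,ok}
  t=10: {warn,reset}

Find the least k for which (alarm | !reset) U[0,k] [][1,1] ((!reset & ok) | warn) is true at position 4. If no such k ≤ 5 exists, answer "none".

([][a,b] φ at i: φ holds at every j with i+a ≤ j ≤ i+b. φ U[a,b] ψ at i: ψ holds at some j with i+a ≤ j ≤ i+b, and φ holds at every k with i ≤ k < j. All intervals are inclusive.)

none

Need earliest j ≥ 4 with [][1,1] ((!reset & ok) | warn), and (alarm | !reset) at every k in [4,j-1].
  j=4: rhs fails.
  j=5: rhs fails.
  j=6: rhs fails.
  j=7: rhs holds but lhs fails at k=4.
  j=8: rhs fails.
  j=9: rhs holds but lhs fails at k=4.
No witness within the range → none.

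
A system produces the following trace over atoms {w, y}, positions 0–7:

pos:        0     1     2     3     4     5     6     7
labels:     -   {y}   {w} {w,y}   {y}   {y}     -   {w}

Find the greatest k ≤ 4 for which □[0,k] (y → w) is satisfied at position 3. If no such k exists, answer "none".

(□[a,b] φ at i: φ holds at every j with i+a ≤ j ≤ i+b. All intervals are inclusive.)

(y → w) must hold from j=3 onward; find where it first fails.
  j=3: holds
  j=4: fails
Holds on [3,3], so largest k = 0.

0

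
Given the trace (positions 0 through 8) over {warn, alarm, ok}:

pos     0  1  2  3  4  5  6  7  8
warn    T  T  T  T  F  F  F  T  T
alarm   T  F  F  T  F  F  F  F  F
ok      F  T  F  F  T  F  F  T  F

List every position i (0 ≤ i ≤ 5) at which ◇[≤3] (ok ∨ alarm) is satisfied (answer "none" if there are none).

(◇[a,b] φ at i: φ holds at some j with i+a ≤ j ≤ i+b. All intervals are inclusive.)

0, 1, 2, 3, 4, 5

Evaluate at each i in [0,5]:
  i=0: ✓ (witness j=0)
  i=1: ✓ (witness j=1)
  i=2: ✓ (witness j=3)
  i=3: ✓ (witness j=3)
  i=4: ✓ (witness j=4)
  i=5: ✓ (witness j=7)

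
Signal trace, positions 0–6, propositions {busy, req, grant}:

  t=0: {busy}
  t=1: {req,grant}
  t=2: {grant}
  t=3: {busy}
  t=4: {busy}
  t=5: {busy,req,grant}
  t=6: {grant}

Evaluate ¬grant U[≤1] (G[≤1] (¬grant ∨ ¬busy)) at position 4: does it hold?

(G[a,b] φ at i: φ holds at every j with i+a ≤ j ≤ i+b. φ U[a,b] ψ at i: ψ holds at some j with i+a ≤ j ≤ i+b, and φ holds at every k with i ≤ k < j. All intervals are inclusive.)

Need some j in [4,5] with G[≤1] (¬grant ∨ ¬busy), and ¬grant at every k in [4,j-1].
  j=4: G[≤1] (¬grant ∨ ¬busy) — fails at 5.
  j=5: G[≤1] (¬grant ∨ ¬busy) — fails at 5.
No j in the window works → until fails.

No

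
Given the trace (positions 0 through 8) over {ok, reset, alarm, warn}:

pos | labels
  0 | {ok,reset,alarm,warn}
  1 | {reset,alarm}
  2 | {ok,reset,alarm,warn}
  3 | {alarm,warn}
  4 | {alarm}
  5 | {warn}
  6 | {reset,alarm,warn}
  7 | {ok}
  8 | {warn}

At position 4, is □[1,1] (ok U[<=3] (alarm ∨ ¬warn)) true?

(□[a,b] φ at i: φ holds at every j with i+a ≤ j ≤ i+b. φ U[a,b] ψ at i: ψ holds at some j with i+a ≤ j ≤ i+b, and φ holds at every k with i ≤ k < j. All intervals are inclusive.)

Check (ok U[<=3] (alarm ∨ ¬warn)) at every j in [5,5]:
  j=5: fails
Fails at j=5 → formula fails.

No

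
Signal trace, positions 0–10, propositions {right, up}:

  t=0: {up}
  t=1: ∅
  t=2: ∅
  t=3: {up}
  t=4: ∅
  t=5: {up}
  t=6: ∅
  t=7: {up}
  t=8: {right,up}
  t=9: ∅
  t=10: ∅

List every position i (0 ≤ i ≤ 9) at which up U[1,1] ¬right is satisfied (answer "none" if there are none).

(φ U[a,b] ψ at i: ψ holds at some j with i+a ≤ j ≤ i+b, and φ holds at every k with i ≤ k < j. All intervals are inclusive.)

Evaluate at each i in [0,9]:
  i=0: ✓ (rhs at j=1; lhs holds on [0,0])
  i=1: ✗ (lhs fails at k=1 before rhs at j=2)
  i=2: ✗ (lhs fails at k=2 before rhs at j=3)
  i=3: ✓ (rhs at j=4; lhs holds on [3,3])
  i=4: ✗ (lhs fails at k=4 before rhs at j=5)
  i=5: ✓ (rhs at j=6; lhs holds on [5,5])
  i=6: ✗ (lhs fails at k=6 before rhs at j=7)
  i=7: ✗ (no rhs in [8,8])
  i=8: ✓ (rhs at j=9; lhs holds on [8,8])
  i=9: ✗ (lhs fails at k=9 before rhs at j=10)

0, 3, 5, 8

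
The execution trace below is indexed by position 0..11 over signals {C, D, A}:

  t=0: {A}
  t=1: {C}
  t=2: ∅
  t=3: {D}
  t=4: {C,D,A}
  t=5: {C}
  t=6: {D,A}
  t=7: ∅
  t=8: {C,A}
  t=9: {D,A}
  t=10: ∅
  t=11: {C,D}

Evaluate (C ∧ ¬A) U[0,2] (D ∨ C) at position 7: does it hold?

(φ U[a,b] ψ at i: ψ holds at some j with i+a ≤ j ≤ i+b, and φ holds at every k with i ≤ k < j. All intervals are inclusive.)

Does not hold

Need some j in [7,9] with (D ∨ C), and (C ∧ ¬A) at every k in [7,j-1].
  j=7: (D ∨ C) false.
  j=8: (D ∨ C) holds, but (C ∧ ¬A) fails at k=7 → not this j.
  j=9: (D ∨ C) holds, but (C ∧ ¬A) fails at k=7 → not this j.
No j in the window works → until fails.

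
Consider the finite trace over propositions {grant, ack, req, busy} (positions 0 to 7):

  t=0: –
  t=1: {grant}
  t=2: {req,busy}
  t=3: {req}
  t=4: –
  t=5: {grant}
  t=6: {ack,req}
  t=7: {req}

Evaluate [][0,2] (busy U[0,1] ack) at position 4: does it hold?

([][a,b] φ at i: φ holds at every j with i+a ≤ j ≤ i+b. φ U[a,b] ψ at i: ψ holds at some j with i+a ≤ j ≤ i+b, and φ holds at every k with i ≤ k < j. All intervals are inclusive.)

Check (busy U[0,1] ack) at every j in [4,6]:
  j=4: fails
  j=5: fails
  j=6: holds
Fails at j=4 → formula fails.

False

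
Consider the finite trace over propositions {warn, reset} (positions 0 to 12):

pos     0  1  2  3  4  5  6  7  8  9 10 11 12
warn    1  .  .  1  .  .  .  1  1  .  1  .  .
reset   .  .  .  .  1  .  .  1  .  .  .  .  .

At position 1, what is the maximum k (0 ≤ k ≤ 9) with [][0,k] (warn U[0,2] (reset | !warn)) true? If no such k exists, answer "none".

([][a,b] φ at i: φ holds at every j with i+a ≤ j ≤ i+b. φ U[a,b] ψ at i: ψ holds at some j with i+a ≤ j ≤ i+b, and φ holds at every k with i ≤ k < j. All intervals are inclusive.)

(warn U[0,2] (reset | !warn)) must hold from j=1 onward; find where it first fails.
  j=1: holds
  j=2: holds
  j=3: holds
  j=4: holds
  j=5: holds
  j=6: holds
  j=7: holds
  j=8: holds
  j=9: holds
  j=10: holds
Holds through j=10; largest k = 9.

9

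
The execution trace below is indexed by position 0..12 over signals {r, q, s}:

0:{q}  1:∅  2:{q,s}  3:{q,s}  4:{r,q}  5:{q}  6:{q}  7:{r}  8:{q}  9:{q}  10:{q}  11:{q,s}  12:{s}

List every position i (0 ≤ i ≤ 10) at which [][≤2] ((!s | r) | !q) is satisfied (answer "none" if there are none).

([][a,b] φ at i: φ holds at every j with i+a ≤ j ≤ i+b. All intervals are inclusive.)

Evaluate at each i in [0,10]:
  i=0: ✗ (fails at j=2)
  i=1: ✗ (fails at j=2)
  i=2: ✗ (fails at j=2)
  i=3: ✗ (fails at j=3)
  i=4: ✓ (all of [4,6])
  i=5: ✓ (all of [5,7])
  i=6: ✓ (all of [6,8])
  i=7: ✓ (all of [7,9])
  i=8: ✓ (all of [8,10])
  i=9: ✗ (fails at j=11)
  i=10: ✗ (fails at j=11)

4, 5, 6, 7, 8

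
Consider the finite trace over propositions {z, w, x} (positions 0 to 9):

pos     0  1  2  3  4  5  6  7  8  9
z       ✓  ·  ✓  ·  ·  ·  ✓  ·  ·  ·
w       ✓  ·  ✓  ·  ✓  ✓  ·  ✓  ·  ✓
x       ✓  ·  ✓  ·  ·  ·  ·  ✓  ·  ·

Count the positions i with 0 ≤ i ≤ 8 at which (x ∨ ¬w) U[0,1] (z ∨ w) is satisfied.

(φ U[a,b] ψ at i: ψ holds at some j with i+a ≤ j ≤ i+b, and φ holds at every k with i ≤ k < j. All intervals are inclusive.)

Evaluate at each i in [0,8]:
  i=0: ✓ (rhs at j=0)
  i=1: ✓ (rhs at j=2; lhs holds on [1,1])
  i=2: ✓ (rhs at j=2)
  i=3: ✓ (rhs at j=4; lhs holds on [3,3])
  i=4: ✓ (rhs at j=4)
  i=5: ✓ (rhs at j=5)
  i=6: ✓ (rhs at j=6)
  i=7: ✓ (rhs at j=7)
  i=8: ✓ (rhs at j=9; lhs holds on [8,8])
Positions where it holds: {0, 1, 2, 3, 4, 5, 6, 7, 8} → 9.

9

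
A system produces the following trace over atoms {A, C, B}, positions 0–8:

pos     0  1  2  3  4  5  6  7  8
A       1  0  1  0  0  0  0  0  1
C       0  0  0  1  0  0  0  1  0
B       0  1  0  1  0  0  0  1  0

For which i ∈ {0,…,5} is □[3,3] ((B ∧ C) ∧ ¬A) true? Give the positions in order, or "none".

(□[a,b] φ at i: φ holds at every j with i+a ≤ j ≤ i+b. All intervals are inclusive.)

Evaluate at each i in [0,5]:
  i=0: ✓ (all of [3,3])
  i=1: ✗ (fails at j=4)
  i=2: ✗ (fails at j=5)
  i=3: ✗ (fails at j=6)
  i=4: ✓ (all of [7,7])
  i=5: ✗ (fails at j=8)

0, 4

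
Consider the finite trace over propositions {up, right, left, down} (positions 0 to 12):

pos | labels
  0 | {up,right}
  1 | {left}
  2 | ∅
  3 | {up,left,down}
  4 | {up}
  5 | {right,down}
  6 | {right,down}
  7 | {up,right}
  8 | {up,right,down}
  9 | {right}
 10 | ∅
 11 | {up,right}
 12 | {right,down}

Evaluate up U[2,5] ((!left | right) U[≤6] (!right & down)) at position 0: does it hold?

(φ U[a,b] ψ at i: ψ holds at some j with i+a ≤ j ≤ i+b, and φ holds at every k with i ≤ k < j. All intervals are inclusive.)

Need some j in [2,5] with ((!left | right) U[≤6] (!right & down)), and up at every k in [0,j-1].
  j=2: ((!left | right) U[≤6] (!right & down)) holds, but up fails at k=1 → not this j.
  j=3: ((!left | right) U[≤6] (!right & down)) holds, but up fails at k=1 → not this j.
  j=4: ((!left | right) U[≤6] (!right & down)) — fails.
  j=5: ((!left | right) U[≤6] (!right & down)) — fails.
No j in the window works → until fails.

Does not hold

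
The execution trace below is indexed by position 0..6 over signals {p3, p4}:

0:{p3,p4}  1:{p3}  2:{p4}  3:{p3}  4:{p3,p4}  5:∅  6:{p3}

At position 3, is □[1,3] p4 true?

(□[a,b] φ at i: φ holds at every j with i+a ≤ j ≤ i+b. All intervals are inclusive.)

No

Check p4 at every j in [4,6]:
  j=4: true
  j=5: false
  j=6: false
Fails at j=5 → formula fails.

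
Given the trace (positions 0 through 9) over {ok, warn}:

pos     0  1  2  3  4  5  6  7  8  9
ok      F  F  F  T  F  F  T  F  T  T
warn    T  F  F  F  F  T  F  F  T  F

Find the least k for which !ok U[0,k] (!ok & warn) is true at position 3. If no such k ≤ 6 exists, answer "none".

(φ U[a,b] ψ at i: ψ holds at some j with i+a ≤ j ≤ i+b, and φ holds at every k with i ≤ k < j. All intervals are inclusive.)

Need earliest j ≥ 3 with (!ok & warn), and !ok at every k in [3,j-1].
  j=3: rhs fails.
  j=4: rhs fails.
  j=5: rhs holds but lhs fails at k=3.
  j=6: rhs fails.
  j=7: rhs fails.
  j=8: rhs fails.
  j=9: rhs fails.
No witness within the range → none.

none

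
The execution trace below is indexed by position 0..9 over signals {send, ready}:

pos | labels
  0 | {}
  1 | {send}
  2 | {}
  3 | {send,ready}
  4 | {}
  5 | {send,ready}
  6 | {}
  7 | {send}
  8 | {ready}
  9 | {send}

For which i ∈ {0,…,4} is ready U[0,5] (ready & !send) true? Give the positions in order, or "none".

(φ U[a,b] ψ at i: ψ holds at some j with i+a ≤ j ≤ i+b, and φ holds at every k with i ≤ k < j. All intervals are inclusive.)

none

Evaluate at each i in [0,4]:
  i=0: ✗ (no rhs in [0,5])
  i=1: ✗ (no rhs in [1,6])
  i=2: ✗ (no rhs in [2,7])
  i=3: ✗ (lhs fails at k=4 before rhs at j=8)
  i=4: ✗ (lhs fails at k=4 before rhs at j=8)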